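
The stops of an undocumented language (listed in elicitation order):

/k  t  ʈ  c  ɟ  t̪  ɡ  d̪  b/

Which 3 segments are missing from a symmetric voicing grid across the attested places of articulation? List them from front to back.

place of articulation  voiceless  voiced  
bilabial          —         b       
dental            t̪        d̪      
alveolar          t         —       
retroflex         ʈ         —       
palatal           c         ɟ       
velar             k         ɡ       
Gaps, from front to back: bilabial lacks voiceless (/p/); alveolar lacks voiced (/d/); retroflex lacks voiced (/ɖ/).

/p/, /d/, /ɖ/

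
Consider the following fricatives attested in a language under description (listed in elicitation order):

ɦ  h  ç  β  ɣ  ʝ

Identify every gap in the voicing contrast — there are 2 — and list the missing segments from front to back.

/ɸ/, /x/

bilabial: voiceless —, voiced /β/.
palatal: voiceless /ç/, voiced /ʝ/.
velar: voiceless —, voiced /ɣ/.
glottal: voiceless /h/, voiced /ɦ/.
Gaps, from front to back: bilabial lacks voiceless (/ɸ/); velar lacks voiceless (/x/).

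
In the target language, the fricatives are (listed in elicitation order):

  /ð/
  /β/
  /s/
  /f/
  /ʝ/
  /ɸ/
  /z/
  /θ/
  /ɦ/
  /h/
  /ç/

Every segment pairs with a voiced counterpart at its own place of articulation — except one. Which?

/f/

Bilabial: /ɸ/ ~ /β/
Dental: /θ/ ~ /ð/
Alveolar: /s/ ~ /z/
Palatal: /ç/ ~ /ʝ/
Glottal: /h/ ~ /ɦ/
Labiodental: only /f/ (voiceless); no voiced partner.
So /f/ is the unpaired segment.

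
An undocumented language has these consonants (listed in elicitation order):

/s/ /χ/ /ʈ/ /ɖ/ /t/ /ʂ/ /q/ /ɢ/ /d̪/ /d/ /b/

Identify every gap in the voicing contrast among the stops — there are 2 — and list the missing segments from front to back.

/p/, /t̪/

place of articulation  voiceless  voiced  
bilabial          —         b       
dental            —         d̪      
alveolar          t         d       
retroflex         ʈ         ɖ       
uvular            q         ɢ       
Gaps, from front to back: bilabial lacks voiceless (/p/); dental lacks voiceless (/t̪/).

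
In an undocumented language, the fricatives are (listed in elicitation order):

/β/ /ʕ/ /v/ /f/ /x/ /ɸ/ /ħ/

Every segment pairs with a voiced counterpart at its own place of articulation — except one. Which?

/x/

Bilabial: /ɸ/ ~ /β/
Labiodental: /f/ ~ /v/
Pharyngeal: /ħ/ ~ /ʕ/
Velar: only /x/ (voiceless); no voiced partner.
So /x/ is the unpaired segment.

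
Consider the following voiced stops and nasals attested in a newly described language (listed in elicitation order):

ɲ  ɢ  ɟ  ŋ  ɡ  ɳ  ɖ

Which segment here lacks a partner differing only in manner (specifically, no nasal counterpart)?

Retroflex: /ɖ/ ~ /ɳ/
Palatal: /ɟ/ ~ /ɲ/
Velar: /ɡ/ ~ /ŋ/
Uvular: only /ɢ/ (oral stop); no nasal partner.
So /ɢ/ is the unpaired segment.

/ɢ/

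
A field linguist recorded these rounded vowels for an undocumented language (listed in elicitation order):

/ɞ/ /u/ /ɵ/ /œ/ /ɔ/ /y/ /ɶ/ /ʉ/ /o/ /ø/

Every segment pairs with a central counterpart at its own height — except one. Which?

/ɶ/

High: /y/ ~ /ʉ/ ~ /u/
High-mid: /ø/ ~ /ɵ/ ~ /o/
Low-mid: /œ/ ~ /ɞ/ ~ /ɔ/
Low: only /ɶ/ (front); no central partner.
So /ɶ/ is the unpaired segment.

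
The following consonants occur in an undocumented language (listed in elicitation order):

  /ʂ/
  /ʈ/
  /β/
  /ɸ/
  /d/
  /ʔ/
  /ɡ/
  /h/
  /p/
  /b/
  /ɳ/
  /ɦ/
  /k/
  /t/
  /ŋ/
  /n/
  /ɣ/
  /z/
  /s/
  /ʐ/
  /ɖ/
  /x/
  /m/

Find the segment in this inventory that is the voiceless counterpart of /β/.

/ɸ/

/β/ is a voiced bilabial fricative.
The voiceless counterpart is a voiceless bilabial fricative — in this inventory, /ɸ/.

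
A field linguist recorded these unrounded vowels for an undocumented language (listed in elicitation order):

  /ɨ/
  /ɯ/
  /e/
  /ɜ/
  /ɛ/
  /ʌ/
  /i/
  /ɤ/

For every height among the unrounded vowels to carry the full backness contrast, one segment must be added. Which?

/ɘ/

high: front /i/, central /ɨ/, back /ɯ/.
high-mid: front /e/, central —, back /ɤ/.
low-mid: front /ɛ/, central /ɜ/, back /ʌ/.
The high-mid row has no central member, so the gap is the high-mid central unrounded vowel /ɘ/.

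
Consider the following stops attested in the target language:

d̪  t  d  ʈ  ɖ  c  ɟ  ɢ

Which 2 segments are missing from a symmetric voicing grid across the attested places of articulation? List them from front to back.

/t̪/, /q/

dental: voiceless —, voiced /d̪/.
alveolar: voiceless /t/, voiced /d/.
retroflex: voiceless /ʈ/, voiced /ɖ/.
palatal: voiceless /c/, voiced /ɟ/.
uvular: voiceless —, voiced /ɢ/.
Gaps, from front to back: dental lacks voiceless (/t̪/); uvular lacks voiceless (/q/).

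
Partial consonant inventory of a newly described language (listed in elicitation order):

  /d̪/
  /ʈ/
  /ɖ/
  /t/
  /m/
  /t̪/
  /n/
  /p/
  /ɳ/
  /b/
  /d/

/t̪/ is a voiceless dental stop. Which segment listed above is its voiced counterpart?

The voiced counterpart is a voiced dental stop — in this inventory, /d̪/.

/d̪/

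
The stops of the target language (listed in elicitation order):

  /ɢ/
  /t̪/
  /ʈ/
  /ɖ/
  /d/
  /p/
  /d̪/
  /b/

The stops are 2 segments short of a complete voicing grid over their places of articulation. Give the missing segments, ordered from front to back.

bilabial: voiceless /p/, voiced /b/.
dental: voiceless /t̪/, voiced /d̪/.
alveolar: voiceless —, voiced /d/.
retroflex: voiceless /ʈ/, voiced /ɖ/.
uvular: voiceless —, voiced /ɢ/.
Gaps, from front to back: alveolar lacks voiceless (/t/); uvular lacks voiceless (/q/).

/t/, /q/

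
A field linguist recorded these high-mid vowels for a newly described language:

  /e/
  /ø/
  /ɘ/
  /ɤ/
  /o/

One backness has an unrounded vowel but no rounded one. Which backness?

central

backness          unrounded  rounded 
front             e         ø       
central           ɘ         —       
back              ɤ         o       
Every backness has a rounded member except central, where /ɵ/ would be expected.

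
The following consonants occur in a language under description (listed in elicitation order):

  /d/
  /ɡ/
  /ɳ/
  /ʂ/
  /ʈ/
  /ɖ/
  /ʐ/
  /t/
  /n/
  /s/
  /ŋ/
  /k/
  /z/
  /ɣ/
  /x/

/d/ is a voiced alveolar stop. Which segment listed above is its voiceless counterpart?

/t/

The voiceless counterpart is a voiceless alveolar stop — in this inventory, /t/.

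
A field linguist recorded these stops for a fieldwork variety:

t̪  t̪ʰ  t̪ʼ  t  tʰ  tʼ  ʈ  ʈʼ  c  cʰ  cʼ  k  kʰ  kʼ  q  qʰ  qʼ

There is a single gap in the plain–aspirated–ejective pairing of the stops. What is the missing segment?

place of articulation  plain     aspirated  ejective
dental            t̪        t̪ʰ       t̪ʼ     
alveolar          t         tʰ        tʼ      
retroflex         ʈ         —         ʈʼ      
palatal           c         cʰ        cʼ      
velar             k         kʰ        kʼ      
uvular            q         qʰ        qʼ      
The retroflex row has no aspirated member, so the gap is the aspirated retroflex stop /ʈʰ/.

/ʈʰ/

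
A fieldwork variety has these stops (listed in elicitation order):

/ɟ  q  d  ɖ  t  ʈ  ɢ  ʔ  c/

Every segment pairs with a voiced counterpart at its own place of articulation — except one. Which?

/ʔ/

Alveolar: /t/ ~ /d/
Retroflex: /ʈ/ ~ /ɖ/
Palatal: /c/ ~ /ɟ/
Uvular: /q/ ~ /ɢ/
Glottal: only /ʔ/ (voiceless); no voiced partner.
So /ʔ/ is the unpaired segment.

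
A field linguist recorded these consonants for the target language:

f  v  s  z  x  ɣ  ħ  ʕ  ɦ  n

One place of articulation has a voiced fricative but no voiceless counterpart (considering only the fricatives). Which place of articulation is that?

labiodental: voiceless /f/, voiced /v/.
alveolar: voiceless /s/, voiced /z/.
velar: voiceless /x/, voiced /ɣ/.
pharyngeal: voiceless /ħ/, voiced /ʕ/.
glottal: voiceless —, voiced /ɦ/.
Every place of articulation has a voiceless member except glottal, where /h/ would be expected.

glottal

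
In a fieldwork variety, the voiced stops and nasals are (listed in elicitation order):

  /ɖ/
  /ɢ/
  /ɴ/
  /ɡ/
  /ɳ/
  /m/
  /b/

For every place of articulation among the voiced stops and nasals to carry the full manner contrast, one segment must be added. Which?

/ŋ/

place of articulation  oral stop  nasal   
bilabial          b         m       
retroflex         ɖ         ɳ       
velar             ɡ         —       
uvular            ɢ         ɴ       
The velar row has no nasal member, so the gap is the velar nasal /ŋ/.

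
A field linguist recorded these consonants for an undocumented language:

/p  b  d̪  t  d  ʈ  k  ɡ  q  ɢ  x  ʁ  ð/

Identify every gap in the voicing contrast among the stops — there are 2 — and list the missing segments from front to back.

/t̪/, /ɖ/

Voiceless: /p/ (bilabial), /t/ (alveolar), /ʈ/ (retroflex), /k/ (velar), /q/ (uvular).
Voiced: /b/ (bilabial), /d̪/ (dental), /d/ (alveolar), /ɡ/ (velar), /ɢ/ (uvular).
Gaps, from front to back: dental lacks voiceless (/t̪/); retroflex lacks voiced (/ɖ/).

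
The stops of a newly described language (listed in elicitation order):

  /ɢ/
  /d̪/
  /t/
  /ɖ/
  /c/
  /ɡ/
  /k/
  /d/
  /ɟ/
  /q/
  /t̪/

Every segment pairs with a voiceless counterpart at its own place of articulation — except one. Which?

/ɖ/

Dental: /t̪/ ~ /d̪/
Alveolar: /t/ ~ /d/
Palatal: /c/ ~ /ɟ/
Velar: /k/ ~ /ɡ/
Uvular: /q/ ~ /ɢ/
Retroflex: only /ɖ/ (voiced); no voiceless partner.
So /ɖ/ is the unpaired segment.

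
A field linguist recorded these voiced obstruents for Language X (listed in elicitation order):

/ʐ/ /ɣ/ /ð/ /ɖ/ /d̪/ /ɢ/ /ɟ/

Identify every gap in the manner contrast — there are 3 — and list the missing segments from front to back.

/ʝ/, /ɡ/, /ʁ/

place of articulation  stop      fricative
dental            d̪        ð       
retroflex         ɖ         ʐ       
palatal           ɟ         —       
velar             —         ɣ       
uvular            ɢ         —       
Gaps, from front to back: palatal lacks fricative (/ʝ/); velar lacks stop (/ɡ/); uvular lacks fricative (/ʁ/).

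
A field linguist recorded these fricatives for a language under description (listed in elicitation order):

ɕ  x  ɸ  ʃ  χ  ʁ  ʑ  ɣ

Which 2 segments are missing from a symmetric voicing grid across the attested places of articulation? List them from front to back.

/β/, /ʒ/

place of articulation  voiceless  voiced  
bilabial          ɸ         —       
postalveolar      ʃ         —       
alveolo-palatal   ɕ         ʑ       
velar             x         ɣ       
uvular            χ         ʁ       
Gaps, from front to back: bilabial lacks voiced (/β/); postalveolar lacks voiced (/ʒ/).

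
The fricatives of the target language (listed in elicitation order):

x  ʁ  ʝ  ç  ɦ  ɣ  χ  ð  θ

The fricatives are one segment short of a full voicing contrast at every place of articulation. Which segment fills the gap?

place of articulation  voiceless  voiced  
dental            θ         ð       
palatal           ç         ʝ       
velar             x         ɣ       
uvular            χ         ʁ       
glottal           —         ɦ       
The glottal row has no voiceless member, so the gap is the voiceless glottal fricative /h/.

/h/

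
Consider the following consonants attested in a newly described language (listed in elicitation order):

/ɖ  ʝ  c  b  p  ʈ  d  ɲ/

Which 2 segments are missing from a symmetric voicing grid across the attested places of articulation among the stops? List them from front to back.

place of articulation  voiceless  voiced  
bilabial          p         b       
alveolar          —         d       
retroflex         ʈ         ɖ       
palatal           c         —       
Gaps, from front to back: alveolar lacks voiceless (/t/); palatal lacks voiced (/ɟ/).

/t/, /ɟ/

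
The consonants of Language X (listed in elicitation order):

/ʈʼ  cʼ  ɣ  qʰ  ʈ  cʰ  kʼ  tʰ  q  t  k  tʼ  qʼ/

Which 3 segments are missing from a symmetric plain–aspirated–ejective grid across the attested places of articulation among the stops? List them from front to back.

/ʈʰ/, /c/, /kʰ/

Plain: /t/ (alveolar), /ʈ/ (retroflex), /k/ (velar), /q/ (uvular).
Aspirated: /tʰ/ (alveolar), /cʰ/ (palatal), /qʰ/ (uvular).
Ejective: /tʼ/ (alveolar), /ʈʼ/ (retroflex), /cʼ/ (palatal), /kʼ/ (velar), /qʼ/ (uvular).
Gaps, from front to back: retroflex lacks aspirated (/ʈʰ/); palatal lacks plain (/c/); velar lacks aspirated (/kʰ/).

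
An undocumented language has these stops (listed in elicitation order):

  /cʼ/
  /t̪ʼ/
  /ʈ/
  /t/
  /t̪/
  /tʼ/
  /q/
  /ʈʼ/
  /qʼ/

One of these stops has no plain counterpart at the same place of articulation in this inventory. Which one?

/cʼ/

Dental: /t̪/ ~ /t̪ʼ/
Alveolar: /t/ ~ /tʼ/
Retroflex: /ʈ/ ~ /ʈʼ/
Uvular: /q/ ~ /qʼ/
Palatal: only /cʼ/ (ejective); no plain partner.
So /cʼ/ is the unpaired segment.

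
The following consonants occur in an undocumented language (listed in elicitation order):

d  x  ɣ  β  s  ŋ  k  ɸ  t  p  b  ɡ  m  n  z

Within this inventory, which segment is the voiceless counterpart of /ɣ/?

/ɣ/ is a voiced velar fricative.
The voiceless counterpart is a voiceless velar fricative — in this inventory, /x/.

/x/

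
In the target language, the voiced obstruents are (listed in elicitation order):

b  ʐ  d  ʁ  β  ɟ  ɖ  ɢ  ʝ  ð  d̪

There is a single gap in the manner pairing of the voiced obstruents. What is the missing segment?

/z/

place of articulation  stop      fricative
bilabial          b         β       
dental            d̪        ð       
alveolar          d         —       
retroflex         ɖ         ʐ       
palatal           ɟ         ʝ       
uvular            ɢ         ʁ       
The alveolar row has no fricative member, so the gap is the alveolar fricative /z/.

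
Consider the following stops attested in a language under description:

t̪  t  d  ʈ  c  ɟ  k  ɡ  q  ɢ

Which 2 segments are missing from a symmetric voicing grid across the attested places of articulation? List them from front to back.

place of articulation  voiceless  voiced  
dental            t̪        —       
alveolar          t         d       
retroflex         ʈ         —       
palatal           c         ɟ       
velar             k         ɡ       
uvular            q         ɢ       
Gaps, from front to back: dental lacks voiced (/d̪/); retroflex lacks voiced (/ɖ/).

/d̪/, /ɖ/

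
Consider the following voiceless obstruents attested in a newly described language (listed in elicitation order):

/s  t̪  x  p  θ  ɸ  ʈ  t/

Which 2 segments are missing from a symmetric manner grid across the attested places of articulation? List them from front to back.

/ʂ/, /k/

Stop: /p/ (bilabial), /t̪/ (dental), /t/ (alveolar), /ʈ/ (retroflex).
Fricative: /ɸ/ (bilabial), /θ/ (dental), /s/ (alveolar), /x/ (velar).
Gaps, from front to back: retroflex lacks fricative (/ʂ/); velar lacks stop (/k/).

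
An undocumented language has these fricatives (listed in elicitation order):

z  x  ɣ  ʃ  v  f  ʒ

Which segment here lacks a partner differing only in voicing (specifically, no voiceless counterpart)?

/z/

Labiodental: /f/ ~ /v/
Postalveolar: /ʃ/ ~ /ʒ/
Velar: /x/ ~ /ɣ/
Alveolar: only /z/ (voiced); no voiceless partner.
So /z/ is the unpaired segment.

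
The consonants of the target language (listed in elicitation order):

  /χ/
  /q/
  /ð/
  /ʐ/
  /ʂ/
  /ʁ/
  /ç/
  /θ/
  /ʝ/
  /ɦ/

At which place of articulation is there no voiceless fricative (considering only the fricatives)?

Voiceless: /θ/ (dental), /ʂ/ (retroflex), /ç/ (palatal), /χ/ (uvular).
Voiced: /ð/ (dental), /ʐ/ (retroflex), /ʝ/ (palatal), /ʁ/ (uvular), /ɦ/ (glottal).
Every place of articulation has a voiceless member except glottal, where /h/ would be expected.

glottal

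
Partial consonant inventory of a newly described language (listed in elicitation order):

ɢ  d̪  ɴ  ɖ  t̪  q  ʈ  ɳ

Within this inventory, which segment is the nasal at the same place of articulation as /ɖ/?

/ɳ/

/ɖ/ is a voiced retroflex stop.
The nasal at the same place is a retroflex nasal — in this inventory, /ɳ/.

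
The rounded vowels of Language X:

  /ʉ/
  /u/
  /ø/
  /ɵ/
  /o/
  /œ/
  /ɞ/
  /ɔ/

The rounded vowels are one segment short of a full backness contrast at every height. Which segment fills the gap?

Front: /ø/ (high-mid), /œ/ (low-mid).
Central: /ʉ/ (high), /ɵ/ (high-mid), /ɞ/ (low-mid).
Back: /u/ (high), /o/ (high-mid), /ɔ/ (low-mid).
The high row has no front member, so the gap is the high front rounded vowel /y/.

/y/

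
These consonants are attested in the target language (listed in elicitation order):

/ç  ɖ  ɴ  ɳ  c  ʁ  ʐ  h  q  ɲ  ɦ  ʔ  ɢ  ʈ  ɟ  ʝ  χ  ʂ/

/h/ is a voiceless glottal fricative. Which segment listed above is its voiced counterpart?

The voiced counterpart is a voiced glottal fricative — in this inventory, /ɦ/.

/ɦ/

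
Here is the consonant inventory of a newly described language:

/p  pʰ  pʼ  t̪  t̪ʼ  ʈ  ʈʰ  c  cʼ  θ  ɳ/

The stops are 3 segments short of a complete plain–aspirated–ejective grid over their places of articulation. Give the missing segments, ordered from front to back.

Plain: /p/ (bilabial), /t̪/ (dental), /ʈ/ (retroflex), /c/ (palatal).
Aspirated: /pʰ/ (bilabial), /ʈʰ/ (retroflex).
Ejective: /pʼ/ (bilabial), /t̪ʼ/ (dental), /cʼ/ (palatal).
Gaps, from front to back: dental lacks aspirated (/t̪ʰ/); retroflex lacks ejective (/ʈʼ/); palatal lacks aspirated (/cʰ/).

/t̪ʰ/, /ʈʼ/, /cʰ/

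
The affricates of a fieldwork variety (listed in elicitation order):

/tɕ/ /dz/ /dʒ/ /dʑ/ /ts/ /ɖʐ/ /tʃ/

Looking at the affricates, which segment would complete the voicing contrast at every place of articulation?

/ʈʂ/

place of articulation  voiceless  voiced  
alveolar          ts        dz      
postalveolar      tʃ        dʒ      
retroflex         —         ɖʐ      
alveolo-palatal   tɕ        dʑ      
The retroflex row has no voiceless member, so the gap is the voiceless retroflex affricate /ʈʂ/.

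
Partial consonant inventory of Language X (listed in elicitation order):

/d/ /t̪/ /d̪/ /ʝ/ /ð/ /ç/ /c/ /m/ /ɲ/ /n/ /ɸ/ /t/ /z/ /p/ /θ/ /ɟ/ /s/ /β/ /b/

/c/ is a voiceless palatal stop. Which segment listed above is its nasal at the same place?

The nasal at the same place is a palatal nasal — in this inventory, /ɲ/.

/ɲ/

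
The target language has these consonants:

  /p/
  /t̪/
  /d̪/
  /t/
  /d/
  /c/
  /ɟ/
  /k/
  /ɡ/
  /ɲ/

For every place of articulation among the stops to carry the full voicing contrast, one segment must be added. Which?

bilabial: voiceless /p/, voiced —.
dental: voiceless /t̪/, voiced /d̪/.
alveolar: voiceless /t/, voiced /d/.
palatal: voiceless /c/, voiced /ɟ/.
velar: voiceless /k/, voiced /ɡ/.
The bilabial row has no voiced member, so the gap is the voiced bilabial stop /b/.

/b/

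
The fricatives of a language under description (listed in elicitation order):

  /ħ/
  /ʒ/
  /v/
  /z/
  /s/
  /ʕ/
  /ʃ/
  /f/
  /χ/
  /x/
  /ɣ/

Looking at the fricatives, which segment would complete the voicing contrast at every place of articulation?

place of articulation  voiceless  voiced  
labiodental       f         v       
alveolar          s         z       
postalveolar      ʃ         ʒ       
velar             x         ɣ       
uvular            χ         —       
pharyngeal        ħ         ʕ       
The uvular row has no voiced member, so the gap is the voiced uvular fricative /ʁ/.

/ʁ/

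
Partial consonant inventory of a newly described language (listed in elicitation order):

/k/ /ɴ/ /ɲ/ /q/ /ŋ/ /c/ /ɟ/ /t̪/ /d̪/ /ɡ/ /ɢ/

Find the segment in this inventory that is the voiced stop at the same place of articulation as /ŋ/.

/ŋ/ is a velar nasal.
The voiced stop at the same place is a voiced velar stop — in this inventory, /ɡ/.

/ɡ/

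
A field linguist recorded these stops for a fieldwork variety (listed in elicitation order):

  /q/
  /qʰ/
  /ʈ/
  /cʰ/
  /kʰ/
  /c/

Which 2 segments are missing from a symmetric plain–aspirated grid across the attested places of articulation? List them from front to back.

/ʈʰ/, /k/

retroflex: plain /ʈ/, aspirated —.
palatal: plain /c/, aspirated /cʰ/.
velar: plain —, aspirated /kʰ/.
uvular: plain /q/, aspirated /qʰ/.
Gaps, from front to back: retroflex lacks aspirated (/ʈʰ/); velar lacks plain (/k/).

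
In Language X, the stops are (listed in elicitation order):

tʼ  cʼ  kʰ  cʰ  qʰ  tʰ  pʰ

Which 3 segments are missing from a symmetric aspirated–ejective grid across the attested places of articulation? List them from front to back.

Aspirated: /pʰ/ (bilabial), /tʰ/ (alveolar), /cʰ/ (palatal), /kʰ/ (velar), /qʰ/ (uvular).
Ejective: /tʼ/ (alveolar), /cʼ/ (palatal).
Gaps, from front to back: bilabial lacks ejective (/pʼ/); velar lacks ejective (/kʼ/); uvular lacks ejective (/qʼ/).

/pʼ/, /kʼ/, /qʼ/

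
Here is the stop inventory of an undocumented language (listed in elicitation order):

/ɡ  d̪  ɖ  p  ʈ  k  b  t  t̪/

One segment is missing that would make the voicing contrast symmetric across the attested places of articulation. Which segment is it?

/d/

bilabial: voiceless /p/, voiced /b/.
dental: voiceless /t̪/, voiced /d̪/.
alveolar: voiceless /t/, voiced —.
retroflex: voiceless /ʈ/, voiced /ɖ/.
velar: voiceless /k/, voiced /ɡ/.
The alveolar row has no voiced member, so the gap is the voiced alveolar stop /d/.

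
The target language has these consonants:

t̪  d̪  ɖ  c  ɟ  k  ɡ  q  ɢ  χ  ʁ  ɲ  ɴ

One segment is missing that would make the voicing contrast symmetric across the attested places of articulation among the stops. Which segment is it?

Voiceless: /t̪/ (dental), /c/ (palatal), /k/ (velar), /q/ (uvular).
Voiced: /d̪/ (dental), /ɖ/ (retroflex), /ɟ/ (palatal), /ɡ/ (velar), /ɢ/ (uvular).
The retroflex row has no voiceless member, so the gap is the voiceless retroflex stop /ʈ/.

/ʈ/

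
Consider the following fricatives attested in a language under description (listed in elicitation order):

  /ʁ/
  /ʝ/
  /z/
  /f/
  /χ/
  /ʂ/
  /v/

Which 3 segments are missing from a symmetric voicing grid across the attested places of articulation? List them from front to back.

place of articulation  voiceless  voiced  
labiodental       f         v       
alveolar          —         z       
retroflex         ʂ         —       
palatal           —         ʝ       
uvular            χ         ʁ       
Gaps, from front to back: alveolar lacks voiceless (/s/); retroflex lacks voiced (/ʐ/); palatal lacks voiceless (/ç/).

/s/, /ʐ/, /ç/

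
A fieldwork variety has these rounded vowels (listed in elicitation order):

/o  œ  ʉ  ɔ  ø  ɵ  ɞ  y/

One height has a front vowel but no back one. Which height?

high

Front: /y/ (high), /ø/ (high-mid), /œ/ (low-mid).
Central: /ʉ/ (high), /ɵ/ (high-mid), /ɞ/ (low-mid).
Back: /o/ (high-mid), /ɔ/ (low-mid).
Every height has a back member except high, where /u/ would be expected.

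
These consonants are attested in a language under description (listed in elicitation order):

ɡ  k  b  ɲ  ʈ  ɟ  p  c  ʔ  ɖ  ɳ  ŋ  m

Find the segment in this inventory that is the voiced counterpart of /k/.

/k/ is a voiceless velar stop.
The voiced counterpart is a voiced velar stop — in this inventory, /ɡ/.

/ɡ/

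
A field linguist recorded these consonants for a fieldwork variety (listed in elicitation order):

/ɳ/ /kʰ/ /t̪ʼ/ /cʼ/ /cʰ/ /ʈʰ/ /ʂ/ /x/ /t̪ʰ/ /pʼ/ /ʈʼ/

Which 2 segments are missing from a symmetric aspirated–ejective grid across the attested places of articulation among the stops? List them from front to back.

/pʰ/, /kʼ/

Aspirated: /t̪ʰ/ (dental), /ʈʰ/ (retroflex), /cʰ/ (palatal), /kʰ/ (velar).
Ejective: /pʼ/ (bilabial), /t̪ʼ/ (dental), /ʈʼ/ (retroflex), /cʼ/ (palatal).
Gaps, from front to back: bilabial lacks aspirated (/pʰ/); velar lacks ejective (/kʼ/).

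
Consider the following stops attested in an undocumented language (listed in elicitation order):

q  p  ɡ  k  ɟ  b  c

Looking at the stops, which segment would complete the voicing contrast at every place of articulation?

Voiceless: /p/ (bilabial), /c/ (palatal), /k/ (velar), /q/ (uvular).
Voiced: /b/ (bilabial), /ɟ/ (palatal), /ɡ/ (velar).
The uvular row has no voiced member, so the gap is the voiced uvular stop /ɢ/.

/ɢ/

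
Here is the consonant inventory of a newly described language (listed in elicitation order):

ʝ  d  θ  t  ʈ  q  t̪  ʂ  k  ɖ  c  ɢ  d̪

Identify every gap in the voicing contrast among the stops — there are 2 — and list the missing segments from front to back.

/ɟ/, /ɡ/

place of articulation  voiceless  voiced  
dental            t̪        d̪      
alveolar          t         d       
retroflex         ʈ         ɖ       
palatal           c         —       
velar             k         —       
uvular            q         ɢ       
Gaps, from front to back: palatal lacks voiced (/ɟ/); velar lacks voiced (/ɡ/).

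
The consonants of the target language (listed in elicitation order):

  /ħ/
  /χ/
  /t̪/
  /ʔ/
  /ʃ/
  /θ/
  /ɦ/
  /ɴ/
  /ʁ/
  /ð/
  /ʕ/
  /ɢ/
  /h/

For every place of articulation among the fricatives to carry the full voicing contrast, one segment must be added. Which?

/ʒ/

dental: voiceless /θ/, voiced /ð/.
postalveolar: voiceless /ʃ/, voiced —.
uvular: voiceless /χ/, voiced /ʁ/.
pharyngeal: voiceless /ħ/, voiced /ʕ/.
glottal: voiceless /h/, voiced /ɦ/.
The postalveolar row has no voiced member, so the gap is the voiced postalveolar fricative /ʒ/.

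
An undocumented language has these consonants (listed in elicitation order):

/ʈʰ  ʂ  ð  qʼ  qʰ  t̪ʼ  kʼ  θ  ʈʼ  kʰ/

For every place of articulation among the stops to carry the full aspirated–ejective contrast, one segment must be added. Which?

/t̪ʰ/

Aspirated: /ʈʰ/ (retroflex), /kʰ/ (velar), /qʰ/ (uvular).
Ejective: /t̪ʼ/ (dental), /ʈʼ/ (retroflex), /kʼ/ (velar), /qʼ/ (uvular).
The dental row has no aspirated member, so the gap is the aspirated dental stop /t̪ʰ/.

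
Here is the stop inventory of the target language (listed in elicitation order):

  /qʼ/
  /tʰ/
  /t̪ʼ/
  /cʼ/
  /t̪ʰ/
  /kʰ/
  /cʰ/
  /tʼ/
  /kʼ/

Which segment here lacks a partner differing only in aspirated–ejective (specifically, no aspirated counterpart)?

Dental: /t̪ʰ/ ~ /t̪ʼ/
Alveolar: /tʰ/ ~ /tʼ/
Palatal: /cʰ/ ~ /cʼ/
Velar: /kʰ/ ~ /kʼ/
Uvular: only /qʼ/ (ejective); no aspirated partner.
So /qʼ/ is the unpaired segment.

/qʼ/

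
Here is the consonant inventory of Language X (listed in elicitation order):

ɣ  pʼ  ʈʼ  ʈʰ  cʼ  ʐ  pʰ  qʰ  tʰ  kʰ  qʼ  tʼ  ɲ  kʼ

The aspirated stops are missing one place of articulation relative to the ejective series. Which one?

palatal

bilabial: aspirated /pʰ/, ejective /pʼ/.
alveolar: aspirated /tʰ/, ejective /tʼ/.
retroflex: aspirated /ʈʰ/, ejective /ʈʼ/.
palatal: aspirated —, ejective /cʼ/.
velar: aspirated /kʰ/, ejective /kʼ/.
uvular: aspirated /qʰ/, ejective /qʼ/.
Every place of articulation has an aspirated member except palatal, where /cʰ/ would be expected.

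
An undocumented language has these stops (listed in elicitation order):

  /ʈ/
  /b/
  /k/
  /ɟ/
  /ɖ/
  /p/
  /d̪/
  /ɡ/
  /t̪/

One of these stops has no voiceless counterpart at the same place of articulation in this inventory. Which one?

/ɟ/

Bilabial: /p/ ~ /b/
Dental: /t̪/ ~ /d̪/
Retroflex: /ʈ/ ~ /ɖ/
Velar: /k/ ~ /ɡ/
Palatal: only /ɟ/ (voiced); no voiceless partner.
So /ɟ/ is the unpaired segment.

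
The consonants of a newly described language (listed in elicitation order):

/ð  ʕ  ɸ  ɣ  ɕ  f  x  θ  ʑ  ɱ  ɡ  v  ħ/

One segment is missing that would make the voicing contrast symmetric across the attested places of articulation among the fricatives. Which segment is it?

/β/

place of articulation  voiceless  voiced  
bilabial          ɸ         —       
labiodental       f         v       
dental            θ         ð       
alveolo-palatal   ɕ         ʑ       
velar             x         ɣ       
pharyngeal        ħ         ʕ       
The bilabial row has no voiced member, so the gap is the voiced bilabial fricative /β/.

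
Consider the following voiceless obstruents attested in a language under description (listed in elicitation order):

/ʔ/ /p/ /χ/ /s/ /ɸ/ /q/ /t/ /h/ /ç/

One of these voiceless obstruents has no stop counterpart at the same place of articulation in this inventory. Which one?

/ç/

Bilabial: /p/ ~ /ɸ/
Alveolar: /t/ ~ /s/
Uvular: /q/ ~ /χ/
Glottal: /ʔ/ ~ /h/
Palatal: only /ç/ (fricative); no stop partner.
So /ç/ is the unpaired segment.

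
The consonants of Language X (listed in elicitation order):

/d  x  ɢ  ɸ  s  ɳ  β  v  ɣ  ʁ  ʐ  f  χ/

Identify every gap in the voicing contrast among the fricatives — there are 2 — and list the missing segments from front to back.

/z/, /ʂ/

bilabial: voiceless /ɸ/, voiced /β/.
labiodental: voiceless /f/, voiced /v/.
alveolar: voiceless /s/, voiced —.
retroflex: voiceless —, voiced /ʐ/.
velar: voiceless /x/, voiced /ɣ/.
uvular: voiceless /χ/, voiced /ʁ/.
Gaps, from front to back: alveolar lacks voiced (/z/); retroflex lacks voiceless (/ʂ/).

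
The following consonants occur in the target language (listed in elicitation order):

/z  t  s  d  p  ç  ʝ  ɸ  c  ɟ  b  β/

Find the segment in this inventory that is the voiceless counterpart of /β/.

/β/ is a voiced bilabial fricative.
The voiceless counterpart is a voiceless bilabial fricative — in this inventory, /ɸ/.

/ɸ/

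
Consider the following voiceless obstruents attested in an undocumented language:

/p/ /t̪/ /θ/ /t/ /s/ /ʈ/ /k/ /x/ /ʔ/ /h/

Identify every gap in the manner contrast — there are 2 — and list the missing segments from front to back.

bilabial: stop /p/, fricative —.
dental: stop /t̪/, fricative /θ/.
alveolar: stop /t/, fricative /s/.
retroflex: stop /ʈ/, fricative —.
velar: stop /k/, fricative /x/.
glottal: stop /ʔ/, fricative /h/.
Gaps, from front to back: bilabial lacks fricative (/ɸ/); retroflex lacks fricative (/ʂ/).

/ɸ/, /ʂ/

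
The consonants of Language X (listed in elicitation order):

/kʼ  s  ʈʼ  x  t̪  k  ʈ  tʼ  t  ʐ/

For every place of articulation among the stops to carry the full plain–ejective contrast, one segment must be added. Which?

/t̪ʼ/

dental: plain /t̪/, ejective —.
alveolar: plain /t/, ejective /tʼ/.
retroflex: plain /ʈ/, ejective /ʈʼ/.
velar: plain /k/, ejective /kʼ/.
The dental row has no ejective member, so the gap is the ejective dental stop /t̪ʼ/.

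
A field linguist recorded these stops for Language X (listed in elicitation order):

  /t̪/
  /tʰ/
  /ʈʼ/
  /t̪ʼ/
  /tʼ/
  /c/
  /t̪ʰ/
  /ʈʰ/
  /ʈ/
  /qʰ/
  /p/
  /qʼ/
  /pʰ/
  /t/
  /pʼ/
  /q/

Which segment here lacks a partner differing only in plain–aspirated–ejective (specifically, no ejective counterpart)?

Bilabial: /p/ ~ /pʰ/ ~ /pʼ/
Dental: /t̪/ ~ /t̪ʰ/ ~ /t̪ʼ/
Alveolar: /t/ ~ /tʰ/ ~ /tʼ/
Retroflex: /ʈ/ ~ /ʈʰ/ ~ /ʈʼ/
Uvular: /q/ ~ /qʰ/ ~ /qʼ/
Palatal: only /c/ (plain); no ejective partner.
So /c/ is the unpaired segment.

/c/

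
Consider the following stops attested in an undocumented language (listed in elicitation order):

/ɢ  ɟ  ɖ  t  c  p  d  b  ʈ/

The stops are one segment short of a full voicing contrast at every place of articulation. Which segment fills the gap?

place of articulation  voiceless  voiced  
bilabial          p         b       
alveolar          t         d       
retroflex         ʈ         ɖ       
palatal           c         ɟ       
uvular            —         ɢ       
The uvular row has no voiceless member, so the gap is the voiceless uvular stop /q/.

/q/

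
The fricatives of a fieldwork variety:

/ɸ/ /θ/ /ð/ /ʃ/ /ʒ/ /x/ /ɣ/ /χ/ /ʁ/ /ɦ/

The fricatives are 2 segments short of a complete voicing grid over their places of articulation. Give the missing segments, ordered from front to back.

place of articulation  voiceless  voiced  
bilabial          ɸ         —       
dental            θ         ð       
postalveolar      ʃ         ʒ       
velar             x         ɣ       
uvular            χ         ʁ       
glottal           —         ɦ       
Gaps, from front to back: bilabial lacks voiced (/β/); glottal lacks voiceless (/h/).

/β/, /h/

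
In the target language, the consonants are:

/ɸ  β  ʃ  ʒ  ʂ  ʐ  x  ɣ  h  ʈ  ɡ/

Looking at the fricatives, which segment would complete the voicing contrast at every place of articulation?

place of articulation  voiceless  voiced  
bilabial          ɸ         β       
postalveolar      ʃ         ʒ       
retroflex         ʂ         ʐ       
velar             x         ɣ       
glottal           h         —       
The glottal row has no voiced member, so the gap is the voiced glottal fricative /ɦ/.

/ɦ/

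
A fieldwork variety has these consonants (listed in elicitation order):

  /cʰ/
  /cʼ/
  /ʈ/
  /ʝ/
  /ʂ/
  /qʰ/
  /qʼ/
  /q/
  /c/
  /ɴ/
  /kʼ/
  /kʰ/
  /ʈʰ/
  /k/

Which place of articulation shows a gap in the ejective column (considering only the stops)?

place of articulation  plain     aspirated  ejective
retroflex         ʈ         ʈʰ        —       
palatal           c         cʰ        cʼ      
velar             k         kʰ        kʼ      
uvular            q         qʰ        qʼ      
Every place of articulation has an ejective member except retroflex, where /ʈʼ/ would be expected.

retroflex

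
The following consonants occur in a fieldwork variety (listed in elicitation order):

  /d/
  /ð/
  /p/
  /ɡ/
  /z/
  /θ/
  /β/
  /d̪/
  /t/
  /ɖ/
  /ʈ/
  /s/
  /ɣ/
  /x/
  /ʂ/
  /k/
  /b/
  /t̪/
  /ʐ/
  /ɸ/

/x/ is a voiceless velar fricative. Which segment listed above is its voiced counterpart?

The voiced counterpart is a voiced velar fricative — in this inventory, /ɣ/.

/ɣ/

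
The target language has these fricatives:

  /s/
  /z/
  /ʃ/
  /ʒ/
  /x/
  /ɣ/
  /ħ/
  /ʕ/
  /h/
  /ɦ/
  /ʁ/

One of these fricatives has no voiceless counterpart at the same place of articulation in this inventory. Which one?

/ʁ/

Alveolar: /s/ ~ /z/
Postalveolar: /ʃ/ ~ /ʒ/
Velar: /x/ ~ /ɣ/
Pharyngeal: /ħ/ ~ /ʕ/
Glottal: /h/ ~ /ɦ/
Uvular: only /ʁ/ (voiced); no voiceless partner.
So /ʁ/ is the unpaired segment.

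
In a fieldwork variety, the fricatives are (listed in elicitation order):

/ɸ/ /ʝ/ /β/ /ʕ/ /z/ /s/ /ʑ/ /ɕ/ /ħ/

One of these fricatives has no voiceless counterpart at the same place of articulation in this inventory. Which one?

Bilabial: /ɸ/ ~ /β/
Alveolar: /s/ ~ /z/
Alveolo-palatal: /ɕ/ ~ /ʑ/
Pharyngeal: /ħ/ ~ /ʕ/
Palatal: only /ʝ/ (voiced); no voiceless partner.
So /ʝ/ is the unpaired segment.

/ʝ/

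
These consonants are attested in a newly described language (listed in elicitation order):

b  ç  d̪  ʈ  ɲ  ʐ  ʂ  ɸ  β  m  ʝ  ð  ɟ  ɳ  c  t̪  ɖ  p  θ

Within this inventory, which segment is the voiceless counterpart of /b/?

/p/

/b/ is a voiced bilabial stop.
The voiceless counterpart is a voiceless bilabial stop — in this inventory, /p/.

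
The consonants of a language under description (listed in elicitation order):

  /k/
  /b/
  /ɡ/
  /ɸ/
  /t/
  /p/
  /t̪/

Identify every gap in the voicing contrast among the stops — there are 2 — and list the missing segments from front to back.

/d̪/, /d/

place of articulation  voiceless  voiced  
bilabial          p         b       
dental            t̪        —       
alveolar          t         —       
velar             k         ɡ       
Gaps, from front to back: dental lacks voiced (/d̪/); alveolar lacks voiced (/d/).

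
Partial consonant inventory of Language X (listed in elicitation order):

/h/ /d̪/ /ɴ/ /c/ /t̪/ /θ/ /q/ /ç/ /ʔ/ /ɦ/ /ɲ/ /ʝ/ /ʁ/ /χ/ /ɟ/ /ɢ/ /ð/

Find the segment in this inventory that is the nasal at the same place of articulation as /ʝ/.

/ʝ/ is a voiced palatal fricative.
The nasal at the same place is a palatal nasal — in this inventory, /ɲ/.

/ɲ/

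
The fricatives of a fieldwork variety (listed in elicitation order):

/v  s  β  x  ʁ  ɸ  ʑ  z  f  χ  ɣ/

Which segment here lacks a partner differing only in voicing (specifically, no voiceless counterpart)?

/ʑ/

Bilabial: /ɸ/ ~ /β/
Labiodental: /f/ ~ /v/
Alveolar: /s/ ~ /z/
Velar: /x/ ~ /ɣ/
Uvular: /χ/ ~ /ʁ/
Alveolo-palatal: only /ʑ/ (voiced); no voiceless partner.
So /ʑ/ is the unpaired segment.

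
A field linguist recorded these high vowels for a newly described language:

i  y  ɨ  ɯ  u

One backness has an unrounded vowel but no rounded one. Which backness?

front: unrounded /i/, rounded /y/.
central: unrounded /ɨ/, rounded —.
back: unrounded /ɯ/, rounded /u/.
Every backness has a rounded member except central, where /ʉ/ would be expected.

central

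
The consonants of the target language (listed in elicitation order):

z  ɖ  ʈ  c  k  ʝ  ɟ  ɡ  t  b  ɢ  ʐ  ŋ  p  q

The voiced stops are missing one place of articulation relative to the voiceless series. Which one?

alveolar

bilabial: voiceless /p/, voiced /b/.
alveolar: voiceless /t/, voiced —.
retroflex: voiceless /ʈ/, voiced /ɖ/.
palatal: voiceless /c/, voiced /ɟ/.
velar: voiceless /k/, voiced /ɡ/.
uvular: voiceless /q/, voiced /ɢ/.
Every place of articulation has a voiced member except alveolar, where /d/ would be expected.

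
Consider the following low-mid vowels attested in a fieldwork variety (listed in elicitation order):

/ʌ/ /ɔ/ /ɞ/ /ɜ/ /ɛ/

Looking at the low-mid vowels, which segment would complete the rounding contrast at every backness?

/œ/

backness          unrounded  rounded 
front             ɛ         —       
central           ɜ         ɞ       
back              ʌ         ɔ       
The front row has no rounded member, so the gap is the front rounded vowel /œ/.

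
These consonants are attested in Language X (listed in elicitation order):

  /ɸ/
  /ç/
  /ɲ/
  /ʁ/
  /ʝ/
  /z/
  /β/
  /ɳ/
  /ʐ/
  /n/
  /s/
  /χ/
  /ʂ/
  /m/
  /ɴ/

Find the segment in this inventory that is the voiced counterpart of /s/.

/z/

/s/ is a voiceless alveolar fricative.
The voiced counterpart is a voiced alveolar fricative — in this inventory, /z/.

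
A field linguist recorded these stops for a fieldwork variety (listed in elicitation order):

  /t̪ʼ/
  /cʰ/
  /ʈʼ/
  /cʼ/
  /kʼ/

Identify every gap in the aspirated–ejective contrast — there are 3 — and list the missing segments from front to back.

Aspirated: /cʰ/ (palatal).
Ejective: /t̪ʼ/ (dental), /ʈʼ/ (retroflex), /cʼ/ (palatal), /kʼ/ (velar).
Gaps, from front to back: dental lacks aspirated (/t̪ʰ/); retroflex lacks aspirated (/ʈʰ/); velar lacks aspirated (/kʰ/).

/t̪ʰ/, /ʈʰ/, /kʰ/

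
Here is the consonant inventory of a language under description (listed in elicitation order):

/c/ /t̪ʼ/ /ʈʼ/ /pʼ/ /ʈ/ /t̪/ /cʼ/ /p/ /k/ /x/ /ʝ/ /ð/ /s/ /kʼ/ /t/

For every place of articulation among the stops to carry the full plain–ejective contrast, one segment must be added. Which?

/tʼ/

bilabial: plain /p/, ejective /pʼ/.
dental: plain /t̪/, ejective /t̪ʼ/.
alveolar: plain /t/, ejective —.
retroflex: plain /ʈ/, ejective /ʈʼ/.
palatal: plain /c/, ejective /cʼ/.
velar: plain /k/, ejective /kʼ/.
The alveolar row has no ejective member, so the gap is the ejective alveolar stop /tʼ/.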